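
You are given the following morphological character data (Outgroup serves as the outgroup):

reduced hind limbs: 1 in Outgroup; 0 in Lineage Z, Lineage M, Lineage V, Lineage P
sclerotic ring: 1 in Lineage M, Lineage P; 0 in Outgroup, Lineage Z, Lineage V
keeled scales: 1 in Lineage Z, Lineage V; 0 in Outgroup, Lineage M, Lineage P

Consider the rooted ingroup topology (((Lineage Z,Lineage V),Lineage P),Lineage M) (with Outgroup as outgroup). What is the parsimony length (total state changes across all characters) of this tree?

4

Map each character onto (((Lineage Z,Lineage V),Lineage P),Lineage M) (rooted by Outgroup) and count the minimum state changes it requires (Fitch parsimony):
reduced hind limbs: 1; sclerotic ring: 2; keeled scales: 1.
Total tree length = 4.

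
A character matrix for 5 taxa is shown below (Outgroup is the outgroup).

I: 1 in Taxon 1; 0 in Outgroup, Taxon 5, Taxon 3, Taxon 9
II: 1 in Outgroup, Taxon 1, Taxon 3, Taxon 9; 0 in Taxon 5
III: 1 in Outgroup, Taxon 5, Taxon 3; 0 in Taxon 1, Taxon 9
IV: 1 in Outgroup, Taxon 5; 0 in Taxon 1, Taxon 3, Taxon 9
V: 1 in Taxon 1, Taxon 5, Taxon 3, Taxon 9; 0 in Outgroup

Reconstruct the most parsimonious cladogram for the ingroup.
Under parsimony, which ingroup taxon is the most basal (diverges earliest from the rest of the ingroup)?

Character polarity is set by the outgroup: the derived state is whichever differs from the outgroup's state, so for II, III, IV the derived state is '0', and for the remaining characters it is '1'.
I: derived state '1' in Taxon 1 only — an autapomorphy, so it tells us nothing about relationships among taxa.
II: derived state '0' in Taxon 5 only — an autapomorphy, so it tells us nothing about relationships among taxa.
III: derived state '0' in Taxon 1 and Taxon 9 only — synapomorphy for {Taxon 1, Taxon 9}.
IV: derived state '0' in Taxon 1, Taxon 3, and Taxon 9 only — synapomorphy for {Taxon 1, Taxon 3, Taxon 9}.
V (derived state '1') is shared by all ingroup taxa — unites the whole ingroup.
Most parsimonious ingroup topology: (((Taxon 1,Taxon 9),Taxon 3),Taxon 5).
Taxon 5 is sister to the clade containing all other ingroup taxa, so it is the earliest-diverging (most basal) ingroup lineage.

Taxon 5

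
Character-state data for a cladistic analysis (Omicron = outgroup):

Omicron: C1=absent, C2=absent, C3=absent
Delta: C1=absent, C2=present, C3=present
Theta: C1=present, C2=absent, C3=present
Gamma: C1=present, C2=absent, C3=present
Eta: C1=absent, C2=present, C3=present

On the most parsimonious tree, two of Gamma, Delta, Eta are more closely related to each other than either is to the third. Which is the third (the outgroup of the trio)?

Gamma

The outgroup has state 'absent' for every character, so 'present' is the derived state throughout.
C1: derived state 'present' in Gamma and Theta only — synapomorphy for {Gamma, Theta}.
C2: derived state 'present' in Delta and Eta only — synapomorphy for {Delta, Eta}.
C3 (derived state 'present') is shared by all ingroup taxa — unites the whole ingroup.
Most parsimonious ingroup topology: ((Delta,Eta),(Theta,Gamma)).
Delta and Eta share a more recent common ancestor with each other than either does with Gamma, so Gamma is the least closely related of the three.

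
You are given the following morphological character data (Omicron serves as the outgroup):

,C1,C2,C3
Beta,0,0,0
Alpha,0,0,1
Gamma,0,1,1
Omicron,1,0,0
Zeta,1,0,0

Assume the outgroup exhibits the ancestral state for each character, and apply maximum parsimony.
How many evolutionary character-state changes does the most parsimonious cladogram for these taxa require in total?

Character polarity is set by the outgroup: the derived state is whichever differs from the outgroup's state, so for C1 the derived state is '0', and for the remaining characters it is '1'.
Only Alpha, Beta, and Gamma show the derived state '0' for C1, supporting them as a clade.
C2 (derived state '1') is unique to Gamma (autapomorphy; uninformative for grouping).
C3 (derived state '1') is shared by Alpha and Gamma — a synapomorphy uniting that clade.
Most parsimonious ingroup topology: (Zeta,((Gamma,Alpha),Beta)).
Changes per character on this tree: C1: 1; C2: 1; C3: 1.
Total = 3.

3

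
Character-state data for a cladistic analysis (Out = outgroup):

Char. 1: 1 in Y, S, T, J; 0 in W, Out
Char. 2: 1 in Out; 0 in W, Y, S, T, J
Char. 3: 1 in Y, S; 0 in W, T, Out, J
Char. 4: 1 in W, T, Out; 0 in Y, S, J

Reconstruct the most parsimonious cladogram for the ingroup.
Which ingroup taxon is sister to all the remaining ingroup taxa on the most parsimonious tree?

Character polarity is set by the outgroup: the derived state is whichever differs from the outgroup's state, so for Char. 2, Char. 4 the derived state is '0', and for the remaining characters it is '1'.
Char. 1 (derived state '1') is shared by J, S, T, and Y — a synapomorphy uniting that clade.
Char. 2 (derived state '0') is shared by all ingroup taxa — unites the whole ingroup.
Char. 3: derived state '1' in S and Y only — synapomorphy for {S, Y}.
Char. 4 (derived state '0') is shared by J, S, and Y — a synapomorphy uniting that clade.
Most parsimonious ingroup topology: ((T,((S,Y),J)),W).
W is sister to the clade containing all other ingroup taxa, so it is the earliest-diverging (most basal) ingroup lineage.

W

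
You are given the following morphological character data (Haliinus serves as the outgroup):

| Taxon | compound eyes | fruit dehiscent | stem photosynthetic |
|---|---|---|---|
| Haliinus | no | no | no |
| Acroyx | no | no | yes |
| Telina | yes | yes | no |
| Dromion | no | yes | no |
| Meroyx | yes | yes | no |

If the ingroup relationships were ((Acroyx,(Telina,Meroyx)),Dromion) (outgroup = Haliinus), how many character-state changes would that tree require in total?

4

Map each character onto ((Acroyx,(Telina,Meroyx)),Dromion) (rooted by Haliinus) and count the minimum state changes it requires (Fitch parsimony):
compound eyes: 1; fruit dehiscent: 2; stem photosynthetic: 1.
Total tree length = 4.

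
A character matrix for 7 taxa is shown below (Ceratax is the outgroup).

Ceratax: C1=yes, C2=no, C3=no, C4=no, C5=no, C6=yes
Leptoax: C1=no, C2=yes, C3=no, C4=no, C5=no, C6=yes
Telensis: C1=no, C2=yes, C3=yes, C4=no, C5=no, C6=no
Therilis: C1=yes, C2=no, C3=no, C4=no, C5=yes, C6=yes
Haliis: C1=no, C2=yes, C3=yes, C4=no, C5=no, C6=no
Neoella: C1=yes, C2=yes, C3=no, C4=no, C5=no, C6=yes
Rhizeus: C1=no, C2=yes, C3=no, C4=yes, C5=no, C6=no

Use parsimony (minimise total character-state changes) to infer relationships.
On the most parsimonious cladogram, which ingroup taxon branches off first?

Character polarity is set by the outgroup: the derived state is whichever differs from the outgroup's state, so for C1, C6 the derived state is 'no', and for the remaining characters it is 'yes'.
Only Haliis, Leptoax, Rhizeus, and Telensis show the derived state 'no' for C1, supporting them as a clade.
C2: derived state 'yes' in Haliis, Leptoax, Neoella, Rhizeus, and Telensis only — synapomorphy for {Haliis, Leptoax, Neoella, Rhizeus, Telensis}.
C3 (derived state 'yes') is shared by Haliis and Telensis — a synapomorphy uniting that clade.
C4 (derived state 'yes') is unique to Rhizeus (autapomorphy; uninformative for grouping).
C5 (derived state 'yes') is unique to Therilis (autapomorphy; uninformative for grouping).
C6: derived state 'no' in Haliis, Rhizeus, and Telensis only — synapomorphy for {Haliis, Rhizeus, Telensis}.
Most parsimonious ingroup topology: (((Leptoax,((Telensis,Haliis),Rhizeus)),Neoella),Therilis).
Therilis is sister to the clade containing all other ingroup taxa, so it is the earliest-diverging (most basal) ingroup lineage.

Therilis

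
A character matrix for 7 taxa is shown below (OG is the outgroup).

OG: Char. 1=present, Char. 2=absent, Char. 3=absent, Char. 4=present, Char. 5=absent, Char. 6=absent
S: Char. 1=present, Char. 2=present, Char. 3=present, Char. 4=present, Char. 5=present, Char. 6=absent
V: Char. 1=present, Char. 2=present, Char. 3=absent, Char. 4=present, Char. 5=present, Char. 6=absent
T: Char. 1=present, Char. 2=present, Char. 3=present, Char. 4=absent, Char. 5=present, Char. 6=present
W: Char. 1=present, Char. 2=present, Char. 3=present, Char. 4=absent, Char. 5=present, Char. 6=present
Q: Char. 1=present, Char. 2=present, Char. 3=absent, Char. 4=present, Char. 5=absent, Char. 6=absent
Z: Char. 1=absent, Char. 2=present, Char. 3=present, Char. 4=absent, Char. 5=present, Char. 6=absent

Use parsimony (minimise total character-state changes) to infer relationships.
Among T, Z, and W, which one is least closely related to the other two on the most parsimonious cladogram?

Z

Character polarity is set by the outgroup: the derived state is whichever differs from the outgroup's state, so for Char. 1, Char. 4 the derived state is 'absent', and for the remaining characters it is 'present'.
Char. 1 (derived state 'absent') is unique to Z (autapomorphy; uninformative for grouping).
All ingroup taxa share the derived state 'present' for Char. 2; it defines the ingroup but does not resolve relationships within it.
Only S, T, W, and Z show the derived state 'present' for Char. 3, supporting them as a clade.
Only T, W, and Z show the derived state 'absent' for Char. 4, supporting them as a clade.
Char. 5: derived state 'present' in S, T, V, W, and Z only — synapomorphy for {S, T, V, W, Z}.
Char. 6 (derived state 'present') is shared by T and W — a synapomorphy uniting that clade.
Most parsimonious ingroup topology: (((S,((T,W),Z)),V),Q).
T and W share a more recent common ancestor with each other than either does with Z, so Z is the least closely related of the three.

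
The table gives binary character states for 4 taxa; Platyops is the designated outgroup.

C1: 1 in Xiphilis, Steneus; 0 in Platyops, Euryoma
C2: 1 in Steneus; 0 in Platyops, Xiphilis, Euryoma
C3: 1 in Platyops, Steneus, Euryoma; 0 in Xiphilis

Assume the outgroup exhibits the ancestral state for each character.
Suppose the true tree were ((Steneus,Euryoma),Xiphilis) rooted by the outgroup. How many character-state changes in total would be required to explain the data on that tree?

4

Map each character onto ((Steneus,Euryoma),Xiphilis) (rooted by Platyops) and count the minimum state changes it requires (Fitch parsimony):
C1: 2; C2: 1; C3: 1.
Total tree length = 4.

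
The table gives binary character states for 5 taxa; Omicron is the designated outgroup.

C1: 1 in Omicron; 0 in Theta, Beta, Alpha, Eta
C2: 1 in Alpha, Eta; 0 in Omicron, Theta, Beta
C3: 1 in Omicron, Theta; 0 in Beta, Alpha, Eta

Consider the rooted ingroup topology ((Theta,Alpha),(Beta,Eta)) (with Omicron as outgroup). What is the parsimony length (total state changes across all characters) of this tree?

Map each character onto ((Theta,Alpha),(Beta,Eta)) (rooted by Omicron) and count the minimum state changes it requires (Fitch parsimony):
C1: 1; C2: 2; C3: 2.
Total tree length = 5.

5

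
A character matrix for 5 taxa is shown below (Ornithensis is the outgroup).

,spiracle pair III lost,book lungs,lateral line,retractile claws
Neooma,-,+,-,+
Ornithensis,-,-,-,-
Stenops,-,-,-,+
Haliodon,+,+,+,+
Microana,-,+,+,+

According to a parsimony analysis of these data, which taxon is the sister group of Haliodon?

Microana

The outgroup has state '-' for every character, so '+' is the derived state throughout.
spiracle pair III lost: derived state '+' in Haliodon only — an autapomorphy, so it tells us nothing about relationships among taxa.
book lungs (derived state '+') is shared by Haliodon, Microana, and Neooma — a synapomorphy uniting that clade.
lateral line (derived state '+') is shared by Haliodon and Microana — a synapomorphy uniting that clade.
retractile claws (derived state '+') is shared by all ingroup taxa — unites the whole ingroup.
Most parsimonious ingroup topology: (Stenops,((Haliodon,Microana),Neooma)).
Haliodon and Microana form a cherry on this tree, so they are sister taxa.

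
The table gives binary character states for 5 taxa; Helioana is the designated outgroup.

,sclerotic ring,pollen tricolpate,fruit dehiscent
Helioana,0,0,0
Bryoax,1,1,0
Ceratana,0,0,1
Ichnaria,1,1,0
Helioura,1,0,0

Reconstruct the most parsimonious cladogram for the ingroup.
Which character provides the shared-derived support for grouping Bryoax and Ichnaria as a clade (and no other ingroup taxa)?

The outgroup has state '0' for every character, so '1' is the derived state throughout.
sclerotic ring (derived state '1') is shared by Bryoax, Helioura, and Ichnaria — a synapomorphy uniting that clade.
pollen tricolpate (derived state '1') is shared by Bryoax and Ichnaria — a synapomorphy uniting that clade.
fruit dehiscent (derived state '1') is unique to Ceratana (autapomorphy; uninformative for grouping).
Most parsimonious ingroup topology: (((Bryoax,Ichnaria),Helioura),Ceratana).
The clade {Bryoax, Ichnaria} is supported by pollen tricolpate: its derived state '1' occurs in exactly those taxa and in no other taxon (including the outgroup).

pollen tricolpate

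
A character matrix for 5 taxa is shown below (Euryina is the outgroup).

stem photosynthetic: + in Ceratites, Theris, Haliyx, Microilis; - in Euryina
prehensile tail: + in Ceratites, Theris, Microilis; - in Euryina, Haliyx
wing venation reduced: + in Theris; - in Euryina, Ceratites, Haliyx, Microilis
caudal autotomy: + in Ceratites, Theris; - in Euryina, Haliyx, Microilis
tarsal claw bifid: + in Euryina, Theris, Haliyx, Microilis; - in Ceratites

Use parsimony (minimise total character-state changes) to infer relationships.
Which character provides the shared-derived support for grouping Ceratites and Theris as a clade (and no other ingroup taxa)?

Character polarity is set by the outgroup: the derived state is whichever differs from the outgroup's state, so for tarsal claw bifid the derived state is '-', and for the remaining characters it is '+'.
All ingroup taxa share the derived state '+' for stem photosynthetic; it defines the ingroup but does not resolve relationships within it.
Only Ceratites, Microilis, and Theris show the derived state '+' for prehensile tail, supporting them as a clade.
wing venation reduced: derived state '+' in Theris only — an autapomorphy, so it tells us nothing about relationships among taxa.
caudal autotomy: derived state '+' in Ceratites and Theris only — synapomorphy for {Ceratites, Theris}.
tarsal claw bifid: derived state '-' in Ceratites only — an autapomorphy, so it tells us nothing about relationships among taxa.
Most parsimonious ingroup topology: (((Ceratites,Theris),Microilis),Haliyx).
The clade {Ceratites, Theris} is supported by caudal autotomy: its derived state '+' occurs in exactly those taxa and in no other taxon (including the outgroup).

caudal autotomy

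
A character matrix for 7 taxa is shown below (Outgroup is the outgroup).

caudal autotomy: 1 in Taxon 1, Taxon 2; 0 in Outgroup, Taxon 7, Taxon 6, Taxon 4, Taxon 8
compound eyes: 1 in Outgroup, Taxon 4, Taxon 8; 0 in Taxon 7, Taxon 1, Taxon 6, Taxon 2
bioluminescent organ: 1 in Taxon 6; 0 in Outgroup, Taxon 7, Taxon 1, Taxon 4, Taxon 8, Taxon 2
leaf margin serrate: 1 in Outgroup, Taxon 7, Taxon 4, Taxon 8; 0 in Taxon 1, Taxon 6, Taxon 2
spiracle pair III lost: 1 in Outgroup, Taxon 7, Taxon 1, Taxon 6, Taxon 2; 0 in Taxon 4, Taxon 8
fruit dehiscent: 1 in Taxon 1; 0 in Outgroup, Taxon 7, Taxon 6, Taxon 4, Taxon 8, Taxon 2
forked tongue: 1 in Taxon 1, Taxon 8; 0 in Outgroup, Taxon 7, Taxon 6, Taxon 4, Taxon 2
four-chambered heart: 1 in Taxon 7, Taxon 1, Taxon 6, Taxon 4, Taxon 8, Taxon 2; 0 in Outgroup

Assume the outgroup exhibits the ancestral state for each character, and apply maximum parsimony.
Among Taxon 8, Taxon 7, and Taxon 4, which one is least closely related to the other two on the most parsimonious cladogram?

Character polarity is set by the outgroup: the derived state is whichever differs from the outgroup's state, so for compound eyes, leaf margin serrate, spiracle pair III lost the derived state is '0', and for the remaining characters it is '1'.
Only Taxon 1 and Taxon 2 show the derived state '1' for caudal autotomy, supporting them as a clade.
Only Taxon 1, Taxon 2, Taxon 6, and Taxon 7 show the derived state '0' for compound eyes, supporting them as a clade.
bioluminescent organ (derived state '1') is unique to Taxon 6 (autapomorphy; uninformative for grouping).
Only Taxon 1, Taxon 2, and Taxon 6 show the derived state '0' for leaf margin serrate, supporting them as a clade.
Only Taxon 4 and Taxon 8 show the derived state '0' for spiracle pair III lost, supporting them as a clade.
fruit dehiscent (derived state '1') is unique to Taxon 1 (autapomorphy; uninformative for grouping).
forked tongue (state '1') occurs in Taxon 1 and Taxon 8 but conflicts with the nesting implied by the other characters — most parsimoniously interpreted as homoplasy.
All ingroup taxa share the derived state '1' for four-chambered heart; it defines the ingroup but does not resolve relationships within it.
Most parsimonious ingroup topology: ((Taxon 7,((Taxon 1,Taxon 2),Taxon 6)),(Taxon 4,Taxon 8)).
Taxon 4 and Taxon 8 share a more recent common ancestor with each other than either does with Taxon 7, so Taxon 7 is the least closely related of the three.

Taxon 7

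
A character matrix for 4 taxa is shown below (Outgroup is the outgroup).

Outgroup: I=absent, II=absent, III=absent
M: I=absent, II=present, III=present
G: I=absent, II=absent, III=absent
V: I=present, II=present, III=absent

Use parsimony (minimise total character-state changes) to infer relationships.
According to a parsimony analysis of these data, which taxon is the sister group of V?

M

The outgroup has state 'absent' for every character, so 'present' is the derived state throughout.
I: derived state 'present' in V only — an autapomorphy, so it tells us nothing about relationships among taxa.
II: derived state 'present' in M and V only — synapomorphy for {M, V}.
III (derived state 'present') is unique to M (autapomorphy; uninformative for grouping).
Most parsimonious ingroup topology: ((M,V),G).
V and M form a cherry on this tree, so they are sister taxa.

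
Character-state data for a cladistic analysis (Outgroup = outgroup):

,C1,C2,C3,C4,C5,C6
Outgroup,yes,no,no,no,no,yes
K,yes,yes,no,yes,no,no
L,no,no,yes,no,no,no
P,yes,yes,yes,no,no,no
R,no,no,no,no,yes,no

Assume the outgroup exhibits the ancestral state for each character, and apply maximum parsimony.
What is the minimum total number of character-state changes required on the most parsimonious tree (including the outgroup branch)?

7

Character polarity is set by the outgroup: the derived state is whichever differs from the outgroup's state, so for C1, C6 the derived state is 'no', and for the remaining characters it is 'yes'.
Only L and R show the derived state 'no' for C1, supporting them as a clade.
C2 (derived state 'yes') is shared by K and P — a synapomorphy uniting that clade.
C3 (state 'yes') occurs in L and P but conflicts with the nesting implied by the other characters — most parsimoniously interpreted as homoplasy.
C4 (derived state 'yes') is unique to K (autapomorphy; uninformative for grouping).
C5: derived state 'yes' in R only — an autapomorphy, so it tells us nothing about relationships among taxa.
C6 (derived state 'no') is shared by all ingroup taxa — unites the whole ingroup.
Most parsimonious ingroup topology: ((K,P),(L,R)).
Changes per character on this tree: C1: 1; C2: 1; C3: 2; C4: 1; C5: 1; C6: 1.
Total = 7.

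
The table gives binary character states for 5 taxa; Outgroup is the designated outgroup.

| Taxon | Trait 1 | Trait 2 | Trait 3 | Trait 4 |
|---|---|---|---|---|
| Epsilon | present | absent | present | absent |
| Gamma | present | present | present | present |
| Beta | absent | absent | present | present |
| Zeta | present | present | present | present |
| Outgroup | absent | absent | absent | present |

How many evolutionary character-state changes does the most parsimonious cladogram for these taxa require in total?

Character polarity is set by the outgroup: the derived state is whichever differs from the outgroup's state, so for Trait 4 the derived state is 'absent', and for the remaining characters it is 'present'.
Trait 1: derived state 'present' in Epsilon, Gamma, and Zeta only — synapomorphy for {Epsilon, Gamma, Zeta}.
Only Gamma and Zeta show the derived state 'present' for Trait 2, supporting them as a clade.
Trait 3 (derived state 'present') is shared by all ingroup taxa — unites the whole ingroup.
Trait 4 (derived state 'absent') is unique to Epsilon (autapomorphy; uninformative for grouping).
Most parsimonious ingroup topology: (((Gamma,Zeta),Epsilon),Beta).
Changes per character on this tree: Trait 1: 1; Trait 2: 1; Trait 3: 1; Trait 4: 1.
Total = 4.

4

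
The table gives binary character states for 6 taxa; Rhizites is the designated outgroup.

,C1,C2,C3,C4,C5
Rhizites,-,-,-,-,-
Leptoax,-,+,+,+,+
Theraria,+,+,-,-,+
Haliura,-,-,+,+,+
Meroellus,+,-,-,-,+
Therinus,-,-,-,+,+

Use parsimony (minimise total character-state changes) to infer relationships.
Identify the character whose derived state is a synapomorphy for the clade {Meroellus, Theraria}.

The outgroup has state '-' for every character, so '+' is the derived state throughout.
Only Meroellus and Theraria show the derived state '+' for C1, supporting them as a clade.
C2 (state '+') occurs in Leptoax and Theraria but conflicts with the nesting implied by the other characters — most parsimoniously interpreted as homoplasy.
C3 (derived state '+') is shared by Haliura and Leptoax — a synapomorphy uniting that clade.
C4 (derived state '+') is shared by Haliura, Leptoax, and Therinus — a synapomorphy uniting that clade.
All ingroup taxa share the derived state '+' for C5; it defines the ingroup but does not resolve relationships within it.
Most parsimonious ingroup topology: (((Leptoax,Haliura),Therinus),(Theraria,Meroellus)).
The clade {Meroellus, Theraria} is supported by C1: its derived state '+' occurs in exactly those taxa and in no other taxon (including the outgroup).

C1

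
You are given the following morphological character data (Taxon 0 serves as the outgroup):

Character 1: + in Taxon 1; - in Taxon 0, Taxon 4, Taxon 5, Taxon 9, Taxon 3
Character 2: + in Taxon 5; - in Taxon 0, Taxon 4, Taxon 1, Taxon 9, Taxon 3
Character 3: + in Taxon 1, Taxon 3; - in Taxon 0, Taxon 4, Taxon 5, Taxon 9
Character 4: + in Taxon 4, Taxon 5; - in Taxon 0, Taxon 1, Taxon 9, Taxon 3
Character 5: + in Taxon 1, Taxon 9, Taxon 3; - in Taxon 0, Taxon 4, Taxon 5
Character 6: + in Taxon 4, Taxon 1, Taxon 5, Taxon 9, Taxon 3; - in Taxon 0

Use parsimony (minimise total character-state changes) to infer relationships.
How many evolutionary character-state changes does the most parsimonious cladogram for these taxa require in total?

The outgroup has state '-' for every character, so '+' is the derived state throughout.
Character 1 (derived state '+') is unique to Taxon 1 (autapomorphy; uninformative for grouping).
Character 2: derived state '+' in Taxon 5 only — an autapomorphy, so it tells us nothing about relationships among taxa.
Character 3 (derived state '+') is shared by Taxon 1 and Taxon 3 — a synapomorphy uniting that clade.
Character 4 (derived state '+') is shared by Taxon 4 and Taxon 5 — a synapomorphy uniting that clade.
Character 5 (derived state '+') is shared by Taxon 1, Taxon 3, and Taxon 9 — a synapomorphy uniting that clade.
All ingroup taxa share the derived state '+' for Character 6; it defines the ingroup but does not resolve relationships within it.
Most parsimonious ingroup topology: ((Taxon 4,Taxon 5),((Taxon 1,Taxon 3),Taxon 9)).
Changes per character on this tree: Character 1: 1; Character 2: 1; Character 3: 1; Character 4: 1; Character 5: 1; Character 6: 1.
Total = 6.

6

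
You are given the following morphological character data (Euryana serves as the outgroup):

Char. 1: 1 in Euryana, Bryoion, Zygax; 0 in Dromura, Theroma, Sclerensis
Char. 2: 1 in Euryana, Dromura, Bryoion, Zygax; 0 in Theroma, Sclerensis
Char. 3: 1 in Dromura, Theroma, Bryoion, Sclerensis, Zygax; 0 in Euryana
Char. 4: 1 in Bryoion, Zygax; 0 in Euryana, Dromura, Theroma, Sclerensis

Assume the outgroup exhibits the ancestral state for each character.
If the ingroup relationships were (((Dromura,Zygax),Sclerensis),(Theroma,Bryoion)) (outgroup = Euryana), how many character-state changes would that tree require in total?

8

Map each character onto (((Dromura,Zygax),Sclerensis),(Theroma,Bryoion)) (rooted by Euryana) and count the minimum state changes it requires (Fitch parsimony):
Char. 1: 3; Char. 2: 2; Char. 3: 1; Char. 4: 2.
Total tree length = 8.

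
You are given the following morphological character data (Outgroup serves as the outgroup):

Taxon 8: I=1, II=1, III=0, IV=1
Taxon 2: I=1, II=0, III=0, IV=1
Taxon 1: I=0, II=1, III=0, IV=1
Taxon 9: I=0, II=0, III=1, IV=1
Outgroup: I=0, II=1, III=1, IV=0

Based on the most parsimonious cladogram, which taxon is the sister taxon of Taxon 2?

Taxon 8

Character polarity is set by the outgroup: the derived state is whichever differs from the outgroup's state, so for II, III the derived state is '0', and for the remaining characters it is '1'.
I (derived state '1') is shared by Taxon 2 and Taxon 8 — a synapomorphy uniting that clade.
II groups Taxon 2 and Taxon 9, which is incompatible with the clades supported by the remaining characters; treating it as convergent (homoplasy) costs fewer steps than any alternative tree.
III: derived state '0' in Taxon 1, Taxon 2, and Taxon 8 only — synapomorphy for {Taxon 1, Taxon 2, Taxon 8}.
IV (derived state '1') is shared by all ingroup taxa — unites the whole ingroup.
Most parsimonious ingroup topology: (((Taxon 2,Taxon 8),Taxon 1),Taxon 9).
Taxon 2 and Taxon 8 form a cherry on this tree, so they are sister taxa.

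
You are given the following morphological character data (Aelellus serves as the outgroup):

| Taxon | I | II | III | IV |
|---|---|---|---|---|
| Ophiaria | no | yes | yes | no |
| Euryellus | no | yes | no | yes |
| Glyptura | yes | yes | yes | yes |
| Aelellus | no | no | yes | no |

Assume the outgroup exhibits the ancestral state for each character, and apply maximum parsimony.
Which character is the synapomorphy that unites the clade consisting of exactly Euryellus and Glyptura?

Character polarity is set by the outgroup: the derived state is whichever differs from the outgroup's state, so for III the derived state is 'no', and for the remaining characters it is 'yes'.
I (derived state 'yes') is unique to Glyptura (autapomorphy; uninformative for grouping).
II (derived state 'yes') is shared by all ingroup taxa — unites the whole ingroup.
III: derived state 'no' in Euryellus only — an autapomorphy, so it tells us nothing about relationships among taxa.
IV: derived state 'yes' in Euryellus and Glyptura only — synapomorphy for {Euryellus, Glyptura}.
Most parsimonious ingroup topology: (Ophiaria,(Glyptura,Euryellus)).
The clade {Euryellus, Glyptura} is supported by IV: its derived state 'yes' occurs in exactly those taxa and in no other taxon (including the outgroup).

IV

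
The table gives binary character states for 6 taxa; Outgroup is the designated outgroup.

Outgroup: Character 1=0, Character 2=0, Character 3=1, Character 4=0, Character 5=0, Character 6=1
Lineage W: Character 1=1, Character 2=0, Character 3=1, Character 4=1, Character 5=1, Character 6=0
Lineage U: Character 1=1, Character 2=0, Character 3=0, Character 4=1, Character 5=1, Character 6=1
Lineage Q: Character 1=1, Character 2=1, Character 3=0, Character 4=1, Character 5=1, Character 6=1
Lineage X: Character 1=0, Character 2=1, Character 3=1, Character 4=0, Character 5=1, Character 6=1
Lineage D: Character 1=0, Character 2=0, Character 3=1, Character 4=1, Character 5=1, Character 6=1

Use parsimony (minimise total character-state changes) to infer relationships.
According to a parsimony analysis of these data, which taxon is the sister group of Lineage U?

Lineage Q

Character polarity is set by the outgroup: the derived state is whichever differs from the outgroup's state, so for Character 3, Character 6 the derived state is '0', and for the remaining characters it is '1'.
Character 1 (derived state '1') is shared by Lineage Q, Lineage U, and Lineage W — a synapomorphy uniting that clade.
Character 2 (state '1') occurs in Lineage Q and Lineage X but conflicts with the nesting implied by the other characters — most parsimoniously interpreted as homoplasy.
Character 3: derived state '0' in Lineage Q and Lineage U only — synapomorphy for {Lineage Q, Lineage U}.
Character 4: derived state '1' in Lineage D, Lineage Q, Lineage U, and Lineage W only — synapomorphy for {Lineage D, Lineage Q, Lineage U, Lineage W}.
Character 5 (derived state '1') is shared by all ingroup taxa — unites the whole ingroup.
Character 6 (derived state '0') is unique to Lineage W (autapomorphy; uninformative for grouping).
Most parsimonious ingroup topology: (((Lineage W,(Lineage U,Lineage Q)),Lineage D),Lineage X).
Lineage U and Lineage Q form a cherry on this tree, so they are sister taxa.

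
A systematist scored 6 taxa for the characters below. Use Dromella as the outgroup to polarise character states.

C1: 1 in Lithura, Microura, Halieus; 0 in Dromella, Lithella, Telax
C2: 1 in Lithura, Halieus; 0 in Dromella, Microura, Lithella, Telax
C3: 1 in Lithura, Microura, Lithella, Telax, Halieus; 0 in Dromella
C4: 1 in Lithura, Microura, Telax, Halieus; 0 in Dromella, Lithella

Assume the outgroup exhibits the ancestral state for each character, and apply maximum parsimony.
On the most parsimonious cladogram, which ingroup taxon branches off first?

Lithella

The outgroup has state '0' for every character, so '1' is the derived state throughout.
C1 (derived state '1') is shared by Halieus, Lithura, and Microura — a synapomorphy uniting that clade.
C2 (derived state '1') is shared by Halieus and Lithura — a synapomorphy uniting that clade.
All ingroup taxa share the derived state '1' for C3; it defines the ingroup but does not resolve relationships within it.
C4 (derived state '1') is shared by Halieus, Lithura, Microura, and Telax — a synapomorphy uniting that clade.
Most parsimonious ingroup topology: ((((Lithura,Halieus),Microura),Telax),Lithella).
Lithella is sister to the clade containing all other ingroup taxa, so it is the earliest-diverging (most basal) ingroup lineage.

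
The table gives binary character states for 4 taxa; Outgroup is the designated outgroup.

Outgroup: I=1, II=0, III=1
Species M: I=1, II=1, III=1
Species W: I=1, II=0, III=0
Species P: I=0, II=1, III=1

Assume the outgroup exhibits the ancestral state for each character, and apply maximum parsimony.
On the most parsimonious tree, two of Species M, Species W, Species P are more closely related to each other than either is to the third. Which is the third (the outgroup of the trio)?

Species W

Character polarity is set by the outgroup: the derived state is whichever differs from the outgroup's state, so for I, III the derived state is '0', and for the remaining characters it is '1'.
I (derived state '0') is unique to Species P (autapomorphy; uninformative for grouping).
Only Species M and Species P show the derived state '1' for II, supporting them as a clade.
III: derived state '0' in Species W only — an autapomorphy, so it tells us nothing about relationships among taxa.
Most parsimonious ingroup topology: ((Species M,Species P),Species W).
Species M and Species P share a more recent common ancestor with each other than either does with Species W, so Species W is the least closely related of the three.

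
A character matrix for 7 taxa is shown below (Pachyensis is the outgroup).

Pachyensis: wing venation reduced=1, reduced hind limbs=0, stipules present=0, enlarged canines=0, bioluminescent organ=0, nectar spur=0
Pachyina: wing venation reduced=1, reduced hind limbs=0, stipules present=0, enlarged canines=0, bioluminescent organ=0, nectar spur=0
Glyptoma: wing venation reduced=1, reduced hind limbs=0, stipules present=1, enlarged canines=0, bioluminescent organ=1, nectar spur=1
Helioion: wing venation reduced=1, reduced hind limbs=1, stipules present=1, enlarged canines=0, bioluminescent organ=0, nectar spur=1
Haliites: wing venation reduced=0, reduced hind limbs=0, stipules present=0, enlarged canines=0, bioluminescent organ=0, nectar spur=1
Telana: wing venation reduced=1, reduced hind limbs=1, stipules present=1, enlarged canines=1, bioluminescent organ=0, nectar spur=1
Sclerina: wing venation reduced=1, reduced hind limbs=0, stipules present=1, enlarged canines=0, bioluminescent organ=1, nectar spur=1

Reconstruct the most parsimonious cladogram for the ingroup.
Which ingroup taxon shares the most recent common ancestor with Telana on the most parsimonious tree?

Character polarity is set by the outgroup: the derived state is whichever differs from the outgroup's state, so for wing venation reduced the derived state is '0', and for the remaining characters it is '1'.
wing venation reduced: derived state '0' in Haliites only — an autapomorphy, so it tells us nothing about relationships among taxa.
reduced hind limbs: derived state '1' in Helioion and Telana only — synapomorphy for {Helioion, Telana}.
Only Glyptoma, Helioion, Sclerina, and Telana show the derived state '1' for stipules present, supporting them as a clade.
enlarged canines (derived state '1') is unique to Telana (autapomorphy; uninformative for grouping).
bioluminescent organ (derived state '1') is shared by Glyptoma and Sclerina — a synapomorphy uniting that clade.
nectar spur: derived state '1' in Glyptoma, Haliites, Helioion, Sclerina, and Telana only — synapomorphy for {Glyptoma, Haliites, Helioion, Sclerina, Telana}.
Most parsimonious ingroup topology: (Pachyina,(((Glyptoma,Sclerina),(Helioion,Telana)),Haliites)).
Telana and Helioion form a cherry on this tree, so they are sister taxa.

Helioion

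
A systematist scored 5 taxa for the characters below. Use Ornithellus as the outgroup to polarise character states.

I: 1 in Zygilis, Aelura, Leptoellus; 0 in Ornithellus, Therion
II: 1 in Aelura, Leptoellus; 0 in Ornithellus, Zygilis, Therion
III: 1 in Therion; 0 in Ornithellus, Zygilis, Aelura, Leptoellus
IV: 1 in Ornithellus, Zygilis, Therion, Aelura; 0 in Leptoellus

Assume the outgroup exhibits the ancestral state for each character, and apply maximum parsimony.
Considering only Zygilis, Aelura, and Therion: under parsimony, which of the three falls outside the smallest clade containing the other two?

Character polarity is set by the outgroup: the derived state is whichever differs from the outgroup's state, so for IV the derived state is '0', and for the remaining characters it is '1'.
I (derived state '1') is shared by Aelura, Leptoellus, and Zygilis — a synapomorphy uniting that clade.
Only Aelura and Leptoellus show the derived state '1' for II, supporting them as a clade.
III: derived state '1' in Therion only — an autapomorphy, so it tells us nothing about relationships among taxa.
IV: derived state '0' in Leptoellus only — an autapomorphy, so it tells us nothing about relationships among taxa.
Most parsimonious ingroup topology: ((Zygilis,(Aelura,Leptoellus)),Therion).
Aelura and Zygilis share a more recent common ancestor with each other than either does with Therion, so Therion is the least closely related of the three.

Therion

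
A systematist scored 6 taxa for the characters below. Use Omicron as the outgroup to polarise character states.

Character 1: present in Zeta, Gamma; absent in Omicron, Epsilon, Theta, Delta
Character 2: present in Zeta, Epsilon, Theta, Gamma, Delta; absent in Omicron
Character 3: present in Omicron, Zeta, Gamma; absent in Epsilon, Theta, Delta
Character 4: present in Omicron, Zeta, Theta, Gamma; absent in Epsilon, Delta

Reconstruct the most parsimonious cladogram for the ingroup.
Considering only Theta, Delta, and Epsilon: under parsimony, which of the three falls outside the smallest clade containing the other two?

Character polarity is set by the outgroup: the derived state is whichever differs from the outgroup's state, so for Character 3, Character 4 the derived state is 'absent', and for the remaining characters it is 'present'.
Character 1: derived state 'present' in Gamma and Zeta only — synapomorphy for {Gamma, Zeta}.
Character 2 (derived state 'present') is shared by all ingroup taxa — unites the whole ingroup.
Only Delta, Epsilon, and Theta show the derived state 'absent' for Character 3, supporting them as a clade.
Character 4 (derived state 'absent') is shared by Delta and Epsilon — a synapomorphy uniting that clade.
Most parsimonious ingroup topology: ((Zeta,Gamma),((Epsilon,Delta),Theta)).
Delta and Epsilon share a more recent common ancestor with each other than either does with Theta, so Theta is the least closely related of the three.

Theta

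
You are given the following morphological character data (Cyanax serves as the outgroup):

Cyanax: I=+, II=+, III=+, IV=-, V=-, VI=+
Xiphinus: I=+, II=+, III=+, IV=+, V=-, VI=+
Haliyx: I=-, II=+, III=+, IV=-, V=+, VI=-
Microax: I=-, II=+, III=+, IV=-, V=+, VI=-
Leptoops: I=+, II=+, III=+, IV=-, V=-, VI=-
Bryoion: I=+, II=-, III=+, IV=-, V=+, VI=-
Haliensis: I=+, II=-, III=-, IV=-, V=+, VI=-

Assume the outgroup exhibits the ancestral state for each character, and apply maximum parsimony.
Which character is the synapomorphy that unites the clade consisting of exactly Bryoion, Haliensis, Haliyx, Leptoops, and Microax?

Character polarity is set by the outgroup: the derived state is whichever differs from the outgroup's state, so for I, II, III, VI the derived state is '-', and for the remaining characters it is '+'.
Only Haliyx and Microax show the derived state '-' for I, supporting them as a clade.
II: derived state '-' in Bryoion and Haliensis only — synapomorphy for {Bryoion, Haliensis}.
III (derived state '-') is unique to Haliensis (autapomorphy; uninformative for grouping).
IV (derived state '+') is unique to Xiphinus (autapomorphy; uninformative for grouping).
V (derived state '+') is shared by Bryoion, Haliensis, Haliyx, and Microax — a synapomorphy uniting that clade.
VI: derived state '-' in Bryoion, Haliensis, Haliyx, Leptoops, and Microax only — synapomorphy for {Bryoion, Haliensis, Haliyx, Leptoops, Microax}.
Most parsimonious ingroup topology: (Xiphinus,(((Haliyx,Microax),(Bryoion,Haliensis)),Leptoops)).
The clade {Bryoion, Haliensis, Haliyx, Leptoops, Microax} is supported by VI: its derived state '-' occurs in exactly those taxa and in no other taxon (including the outgroup).

VI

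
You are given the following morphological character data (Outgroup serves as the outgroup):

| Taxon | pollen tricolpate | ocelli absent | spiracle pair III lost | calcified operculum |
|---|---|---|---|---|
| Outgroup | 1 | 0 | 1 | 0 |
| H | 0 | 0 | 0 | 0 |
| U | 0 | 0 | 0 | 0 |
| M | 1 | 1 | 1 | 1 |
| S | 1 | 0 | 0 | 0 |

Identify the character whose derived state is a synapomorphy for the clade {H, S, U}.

Character polarity is set by the outgroup: the derived state is whichever differs from the outgroup's state, so for pollen tricolpate, spiracle pair III lost the derived state is '0', and for the remaining characters it is '1'.
Only H and U show the derived state '0' for pollen tricolpate, supporting them as a clade.
ocelli absent (derived state '1') is unique to M (autapomorphy; uninformative for grouping).
spiracle pair III lost (derived state '0') is shared by H, S, and U — a synapomorphy uniting that clade.
calcified operculum (derived state '1') is unique to M (autapomorphy; uninformative for grouping).
Most parsimonious ingroup topology: (((H,U),S),M).
The clade {H, S, U} is supported by spiracle pair III lost: its derived state '0' occurs in exactly those taxa and in no other taxon (including the outgroup).

spiracle pair III lost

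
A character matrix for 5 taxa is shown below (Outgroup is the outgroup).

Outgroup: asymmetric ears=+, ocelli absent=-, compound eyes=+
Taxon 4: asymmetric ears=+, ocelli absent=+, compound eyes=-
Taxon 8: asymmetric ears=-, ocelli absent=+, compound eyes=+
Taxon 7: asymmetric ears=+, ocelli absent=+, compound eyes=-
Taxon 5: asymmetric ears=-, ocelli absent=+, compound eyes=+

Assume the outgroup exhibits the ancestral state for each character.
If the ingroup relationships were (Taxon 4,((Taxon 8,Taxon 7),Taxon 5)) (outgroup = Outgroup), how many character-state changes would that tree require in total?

Map each character onto (Taxon 4,((Taxon 8,Taxon 7),Taxon 5)) (rooted by Outgroup) and count the minimum state changes it requires (Fitch parsimony):
asymmetric ears: 2; ocelli absent: 1; compound eyes: 2.
Total tree length = 5.

5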